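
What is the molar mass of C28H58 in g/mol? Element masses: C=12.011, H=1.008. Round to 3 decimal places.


M = sum(count * atomic_mass) over atoms.
M = 28*12.011 + 58*1.008
M = 336.308 + 58.464
M = 394.772 g/mol, rounded to 3 dp:

394.772 g/mol


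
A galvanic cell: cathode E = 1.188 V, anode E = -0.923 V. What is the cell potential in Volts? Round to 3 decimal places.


Standard cell potential: E_cell = E_cathode - E_anode.
E_cell = 1.188 - (-0.923)
E_cell = 2.111 V, rounded to 3 dp:

2.111 V


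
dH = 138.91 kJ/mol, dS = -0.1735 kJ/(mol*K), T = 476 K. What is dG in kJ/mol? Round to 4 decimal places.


Gibbs: dG = dH - T*dS (consistent units, dS already in kJ/(mol*K)).
T*dS = 476 * -0.1735 = -82.586
dG = 138.91 - (-82.586)
dG = 221.496 kJ/mol, rounded to 4 dp:

221.4960 kJ/mol


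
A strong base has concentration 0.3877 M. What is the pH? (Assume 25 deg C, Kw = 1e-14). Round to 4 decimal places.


A strong base dissociates completely, so [OH-] equals the given concentration.
pOH = -log10([OH-]) = -log10(0.3877) = 0.411504
pH = 14 - pOH = 14 - 0.411504
pH = 13.588496, rounded to 4 dp:

13.5885


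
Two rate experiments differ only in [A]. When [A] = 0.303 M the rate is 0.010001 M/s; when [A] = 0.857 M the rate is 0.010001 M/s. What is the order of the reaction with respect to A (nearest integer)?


Rate is proportional to [A]^n, so rate2/rate1 = ([A]2/[A]1)^n. Take logs to solve for n.
rate2/rate1 = 0.010001 / 0.010001 = 1.0
[A]2/[A]1 = 0.857 / 0.303 = 2.8284
n = ln(1.0) / ln(2.8284) = 0.0
Nearest integer order:

0


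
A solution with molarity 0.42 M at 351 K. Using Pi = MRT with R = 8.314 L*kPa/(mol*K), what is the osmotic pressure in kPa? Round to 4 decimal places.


Osmotic pressure (van't Hoff): Pi = M*R*T.
RT = 8.314 * 351 = 2918.214
Pi = 0.42 * 2918.214
Pi = 1225.64988 kPa, rounded to 4 dp:

1225.6499 kPa


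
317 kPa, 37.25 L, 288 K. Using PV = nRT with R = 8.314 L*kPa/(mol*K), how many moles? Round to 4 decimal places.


PV = nRT, solve for n = PV / (RT).
PV = 317 * 37.25 = 11808.25
RT = 8.314 * 288 = 2394.432
n = 11808.25 / 2394.432
n = 4.93154535 mol, rounded to 4 dp:

4.9315 mol


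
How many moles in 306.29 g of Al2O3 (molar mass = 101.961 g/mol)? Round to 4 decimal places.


n = mass / M
n = 306.29 / 101.961
n = 3.00399172 mol, rounded to 4 dp:

3.0040 mol


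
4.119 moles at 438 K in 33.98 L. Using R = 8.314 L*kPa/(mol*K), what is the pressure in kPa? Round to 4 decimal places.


PV = nRT, solve for P = nRT / V.
nRT = 4.119 * 8.314 * 438 = 14999.4703
P = 14999.4703 / 33.98
P = 441.42055032 kPa, rounded to 4 dp:

441.4206 kPa


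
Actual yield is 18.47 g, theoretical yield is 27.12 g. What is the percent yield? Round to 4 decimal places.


% yield = 100 * actual / theoretical
% yield = 100 * 18.47 / 27.12
% yield = 68.10471976 %, rounded to 4 dp:

68.1047 %


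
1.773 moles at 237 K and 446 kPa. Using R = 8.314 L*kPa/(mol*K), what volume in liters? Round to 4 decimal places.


PV = nRT, solve for V = nRT / P.
nRT = 1.773 * 8.314 * 237 = 3493.5511
V = 3493.5511 / 446
V = 7.83307422 L, rounded to 4 dp:

7.8331 L


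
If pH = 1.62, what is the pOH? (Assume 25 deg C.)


At 25 deg C, pH + pOH = 14.
pOH = 14 - pH = 14 - 1.62
pOH = 12.38:

12.38


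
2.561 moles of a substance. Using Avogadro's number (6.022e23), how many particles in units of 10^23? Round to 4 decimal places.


N = n * NA, then divide by 1e23 for the requested units.
N / 1e23 = n * 6.022
N / 1e23 = 2.561 * 6.022
N / 1e23 = 15.422342, rounded to 4 dp:

15.4223


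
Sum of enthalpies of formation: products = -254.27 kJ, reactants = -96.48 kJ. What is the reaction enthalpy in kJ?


dH_rxn = sum(dH_f products) - sum(dH_f reactants)
dH_rxn = -254.27 - (-96.48)
dH_rxn = -157.79 kJ:

-157.79 kJ


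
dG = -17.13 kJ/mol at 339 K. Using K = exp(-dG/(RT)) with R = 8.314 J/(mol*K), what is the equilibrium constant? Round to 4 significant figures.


dG is in kJ/mol; multiply by 1000 to match R in J/(mol*K).
RT = 8.314 * 339 = 2818.446 J/mol
exponent = -dG*1000 / (RT) = -(-17.13*1000) / 2818.446 = 6.07781735
K = exp(6.07781735)
K = 436.07635, rounded to 4 significant figures:

436.1


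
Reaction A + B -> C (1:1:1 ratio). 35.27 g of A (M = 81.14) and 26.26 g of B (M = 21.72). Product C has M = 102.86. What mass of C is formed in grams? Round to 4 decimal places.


Find moles of each reactant; the smaller value is the limiting reagent in a 1:1:1 reaction, so moles_C equals moles of the limiter.
n_A = mass_A / M_A = 35.27 / 81.14 = 0.434681 mol
n_B = mass_B / M_B = 26.26 / 21.72 = 1.209024 mol
Limiting reagent: A (smaller), n_limiting = 0.434681 mol
mass_C = n_limiting * M_C = 0.434681 * 102.86
mass_C = 44.71128766 g, rounded to 4 dp:

44.7113 g


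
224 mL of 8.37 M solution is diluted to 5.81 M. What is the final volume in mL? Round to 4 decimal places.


Dilution: M1*V1 = M2*V2, solve for V2.
V2 = M1*V1 / M2
V2 = 8.37 * 224 / 5.81
V2 = 1874.88 / 5.81
V2 = 322.69879518 mL, rounded to 4 dp:

322.6988 mL


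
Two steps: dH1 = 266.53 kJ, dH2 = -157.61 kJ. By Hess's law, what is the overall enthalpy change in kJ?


Hess's law: enthalpy is a state function, so add the step enthalpies.
dH_total = dH1 + dH2 = 266.53 + (-157.61)
dH_total = 108.92 kJ:

108.92 kJ


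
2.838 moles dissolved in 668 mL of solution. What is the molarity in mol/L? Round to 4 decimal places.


Convert volume to liters: V_L = V_mL / 1000.
V_L = 668 / 1000 = 0.668 L
M = n / V_L = 2.838 / 0.668
M = 4.24850299 mol/L, rounded to 4 dp:

4.2485 mol/L


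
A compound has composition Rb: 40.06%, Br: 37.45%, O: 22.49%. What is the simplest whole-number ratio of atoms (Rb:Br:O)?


Assume 100 g of compound, divide each mass% by atomic mass to get moles, then normalize by the smallest to get a raw atom ratio.
Moles per 100 g: Rb: 40.06/85.468 = 0.4687, Br: 37.45/79.904 = 0.4687, O: 22.49/15.999 = 1.4057
Raw ratio (divide by min = 0.4687): Rb: 1.0, Br: 1.0, O: 2.999
Multiply by 1 to clear fractions: Rb: 1.0 ~= 1, Br: 1.0 ~= 1, O: 2.999 ~= 3
Reduce by GCD to get the simplest whole-number ratio:

1:1:3


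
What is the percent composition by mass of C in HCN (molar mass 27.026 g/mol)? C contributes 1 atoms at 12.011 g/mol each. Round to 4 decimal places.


pct = 100 * (n_elem * M_elem) / M_total
mass_contribution = 1 * 12.011 = 12.011 g/mol
pct = 100 * 12.011 / 27.026
pct = 44.44238881 %, rounded to 4 dp:

44.4424 %


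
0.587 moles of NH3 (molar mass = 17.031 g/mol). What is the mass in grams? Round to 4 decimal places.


mass = n * M
mass = 0.587 * 17.031
mass = 9.997197 g, rounded to 4 dp:

9.9972 g


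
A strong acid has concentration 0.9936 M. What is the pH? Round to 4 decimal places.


A strong acid dissociates completely, so [H+] equals the given concentration.
pH = -log10([H+]) = -log10(0.9936)
pH = 0.00278842, rounded to 4 dp:

0.0028


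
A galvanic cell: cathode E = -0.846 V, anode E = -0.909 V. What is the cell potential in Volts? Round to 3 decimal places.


Standard cell potential: E_cell = E_cathode - E_anode.
E_cell = -0.846 - (-0.909)
E_cell = 0.063 V, rounded to 3 dp:

0.063 V


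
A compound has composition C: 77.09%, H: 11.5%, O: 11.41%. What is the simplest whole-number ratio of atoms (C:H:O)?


Assume 100 g of compound, divide each mass% by atomic mass to get moles, then normalize by the smallest to get a raw atom ratio.
Moles per 100 g: C: 77.09/12.011 = 6.4183, H: 11.5/1.008 = 11.4087, O: 11.41/15.999 = 0.7132
Raw ratio (divide by min = 0.7132): C: 9.0, H: 15.997, O: 1.0
Multiply by 1 to clear fractions: C: 9.0 ~= 9, H: 15.997 ~= 16, O: 1.0 ~= 1
Reduce by GCD to get the simplest whole-number ratio:

9:16:1


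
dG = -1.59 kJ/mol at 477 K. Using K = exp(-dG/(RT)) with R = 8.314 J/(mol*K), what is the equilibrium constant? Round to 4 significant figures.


dG is in kJ/mol; multiply by 1000 to match R in J/(mol*K).
RT = 8.314 * 477 = 3965.778 J/mol
exponent = -dG*1000 / (RT) = -(-1.59*1000) / 3965.778 = 0.40093016
K = exp(0.40093016)
K = 1.493213, rounded to 4 significant figures:

1.493


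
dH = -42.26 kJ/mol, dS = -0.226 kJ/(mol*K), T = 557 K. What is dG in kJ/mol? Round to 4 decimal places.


Gibbs: dG = dH - T*dS (consistent units, dS already in kJ/(mol*K)).
T*dS = 557 * -0.226 = -125.882
dG = -42.26 - (-125.882)
dG = 83.622 kJ/mol, rounded to 4 dp:

83.6220 kJ/mol


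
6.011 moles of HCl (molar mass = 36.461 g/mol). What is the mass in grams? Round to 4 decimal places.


mass = n * M
mass = 6.011 * 36.461
mass = 219.167071 g, rounded to 4 dp:

219.1671 g


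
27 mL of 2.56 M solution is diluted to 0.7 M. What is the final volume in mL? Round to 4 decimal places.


Dilution: M1*V1 = M2*V2, solve for V2.
V2 = M1*V1 / M2
V2 = 2.56 * 27 / 0.7
V2 = 69.12 / 0.7
V2 = 98.74285714 mL, rounded to 4 dp:

98.7429 mL


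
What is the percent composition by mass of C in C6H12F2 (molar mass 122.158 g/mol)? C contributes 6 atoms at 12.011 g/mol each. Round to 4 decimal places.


pct = 100 * (n_elem * M_elem) / M_total
mass_contribution = 6 * 12.011 = 72.066 g/mol
pct = 100 * 72.066 / 122.158
pct = 58.99408962 %, rounded to 4 dp:

58.9941 %


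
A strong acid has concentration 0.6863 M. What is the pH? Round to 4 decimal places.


A strong acid dissociates completely, so [H+] equals the given concentration.
pH = -log10([H+]) = -log10(0.6863)
pH = 0.163486, rounded to 4 dp:

0.1635


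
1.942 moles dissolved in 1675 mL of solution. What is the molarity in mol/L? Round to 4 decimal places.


Convert volume to liters: V_L = V_mL / 1000.
V_L = 1675 / 1000 = 1.675 L
M = n / V_L = 1.942 / 1.675
M = 1.15940299 mol/L, rounded to 4 dp:

1.1594 mol/L


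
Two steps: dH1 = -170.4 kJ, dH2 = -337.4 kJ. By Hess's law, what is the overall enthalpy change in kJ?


Hess's law: enthalpy is a state function, so add the step enthalpies.
dH_total = dH1 + dH2 = -170.4 + (-337.4)
dH_total = -507.8 kJ:

-507.80 kJ


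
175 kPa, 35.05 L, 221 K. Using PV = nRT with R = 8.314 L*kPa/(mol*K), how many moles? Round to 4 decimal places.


PV = nRT, solve for n = PV / (RT).
PV = 175 * 35.05 = 6133.75
RT = 8.314 * 221 = 1837.394
n = 6133.75 / 1837.394
n = 3.33828781 mol, rounded to 4 dp:

3.3383 mol


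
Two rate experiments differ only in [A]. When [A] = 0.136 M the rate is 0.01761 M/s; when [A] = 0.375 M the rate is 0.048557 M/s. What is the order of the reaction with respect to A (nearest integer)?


Rate is proportional to [A]^n, so rate2/rate1 = ([A]2/[A]1)^n. Take logs to solve for n.
rate2/rate1 = 0.048557 / 0.01761 = 2.7574
[A]2/[A]1 = 0.375 / 0.136 = 2.7574
n = ln(2.7574) / ln(2.7574) = 1.0
Nearest integer order:

1


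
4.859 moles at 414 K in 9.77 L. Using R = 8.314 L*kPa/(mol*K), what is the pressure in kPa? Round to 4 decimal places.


PV = nRT, solve for P = nRT / V.
nRT = 4.859 * 8.314 * 414 = 16724.6586
P = 16724.6586 / 9.77
P = 1711.83813715 kPa, rounded to 4 dp:

1711.8381 kPa


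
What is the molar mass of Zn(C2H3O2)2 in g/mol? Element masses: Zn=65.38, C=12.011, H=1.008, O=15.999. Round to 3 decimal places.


M = sum(count * atomic_mass) over atoms.
M = 1*65.38 + 4*12.011 + 6*1.008 + 4*15.999
M = 65.38 + 48.044 + 6.048 + 63.996
M = 183.468 g/mol, rounded to 3 dp:

183.468 g/mol


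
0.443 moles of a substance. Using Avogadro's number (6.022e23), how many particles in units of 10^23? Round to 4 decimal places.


N = n * NA, then divide by 1e23 for the requested units.
N / 1e23 = n * 6.022
N / 1e23 = 0.443 * 6.022
N / 1e23 = 2.667746, rounded to 4 dp:

2.6677


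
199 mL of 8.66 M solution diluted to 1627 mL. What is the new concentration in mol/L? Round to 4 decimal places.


Dilution: M1*V1 = M2*V2, solve for M2.
M2 = M1*V1 / V2
M2 = 8.66 * 199 / 1627
M2 = 1723.34 / 1627
M2 = 1.05921328 mol/L, rounded to 4 dp:

1.0592 mol/L


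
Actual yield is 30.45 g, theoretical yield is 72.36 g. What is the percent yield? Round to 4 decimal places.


% yield = 100 * actual / theoretical
% yield = 100 * 30.45 / 72.36
% yield = 42.08126036 %, rounded to 4 dp:

42.0813 %


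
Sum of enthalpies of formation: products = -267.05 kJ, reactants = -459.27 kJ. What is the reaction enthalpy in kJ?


dH_rxn = sum(dH_f products) - sum(dH_f reactants)
dH_rxn = -267.05 - (-459.27)
dH_rxn = 192.22 kJ:

192.22 kJ


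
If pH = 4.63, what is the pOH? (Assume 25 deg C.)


At 25 deg C, pH + pOH = 14.
pOH = 14 - pH = 14 - 4.63
pOH = 9.37:

9.37


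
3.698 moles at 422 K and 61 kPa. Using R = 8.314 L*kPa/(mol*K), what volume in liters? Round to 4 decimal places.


PV = nRT, solve for V = nRT / P.
nRT = 3.698 * 8.314 * 422 = 12974.4626
V = 12974.4626 / 61
V = 212.6961082 L, rounded to 4 dp:

212.6961 L


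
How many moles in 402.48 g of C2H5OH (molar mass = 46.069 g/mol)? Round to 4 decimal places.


n = mass / M
n = 402.48 / 46.069
n = 8.73646053 mol, rounded to 4 dp:

8.7365 mol


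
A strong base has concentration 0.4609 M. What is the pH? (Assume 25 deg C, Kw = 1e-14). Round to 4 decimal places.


A strong base dissociates completely, so [OH-] equals the given concentration.
pOH = -log10([OH-]) = -log10(0.4609) = 0.336393
pH = 14 - pOH = 14 - 0.336393
pH = 13.663607, rounded to 4 dp:

13.6636


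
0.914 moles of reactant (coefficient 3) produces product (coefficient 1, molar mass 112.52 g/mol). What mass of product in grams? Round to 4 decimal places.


Use the coefficient ratio to convert reactant moles to product moles, then multiply by the product's molar mass.
moles_P = moles_R * (coeff_P / coeff_R) = 0.914 * (1/3) = 0.304667
mass_P = moles_P * M_P = 0.304667 * 112.52
mass_P = 34.28113084 g, rounded to 4 dp:

34.2811 g


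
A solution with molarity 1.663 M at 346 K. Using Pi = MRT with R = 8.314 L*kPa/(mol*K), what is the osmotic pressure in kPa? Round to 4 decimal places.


Osmotic pressure (van't Hoff): Pi = M*R*T.
RT = 8.314 * 346 = 2876.644
Pi = 1.663 * 2876.644
Pi = 4783.858972 kPa, rounded to 4 dp:

4783.8590 kPa


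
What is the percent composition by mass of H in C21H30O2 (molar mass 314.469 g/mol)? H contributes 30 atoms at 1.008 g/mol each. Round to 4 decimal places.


pct = 100 * (n_elem * M_elem) / M_total
mass_contribution = 30 * 1.008 = 30.24 g/mol
pct = 100 * 30.24 / 314.469
pct = 9.61621018 %, rounded to 4 dp:

9.6162 %


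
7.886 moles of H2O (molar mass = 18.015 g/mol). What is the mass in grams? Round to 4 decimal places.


mass = n * M
mass = 7.886 * 18.015
mass = 142.06629 g, rounded to 4 dp:

142.0663 g


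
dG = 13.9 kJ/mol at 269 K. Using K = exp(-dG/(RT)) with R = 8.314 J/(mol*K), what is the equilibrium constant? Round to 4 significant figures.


dG is in kJ/mol; multiply by 1000 to match R in J/(mol*K).
RT = 8.314 * 269 = 2236.466 J/mol
exponent = -dG*1000 / (RT) = -(13.9*1000) / 2236.466 = -6.21516267
K = exp(-6.21516267)
K = 0.0019988912, rounded to 4 significant figures:

0.001999


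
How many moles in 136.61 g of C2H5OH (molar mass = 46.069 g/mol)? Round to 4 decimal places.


n = mass / M
n = 136.61 / 46.069
n = 2.96533461 mol, rounded to 4 dp:

2.9653 mol


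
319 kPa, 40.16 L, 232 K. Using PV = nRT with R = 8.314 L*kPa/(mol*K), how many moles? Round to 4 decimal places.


PV = nRT, solve for n = PV / (RT).
PV = 319 * 40.16 = 12811.04
RT = 8.314 * 232 = 1928.848
n = 12811.04 / 1928.848
n = 6.641809 mol, rounded to 4 dp:

6.6418 mol


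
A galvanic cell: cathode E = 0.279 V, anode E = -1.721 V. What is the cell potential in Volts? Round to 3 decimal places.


Standard cell potential: E_cell = E_cathode - E_anode.
E_cell = 0.279 - (-1.721)
E_cell = 2.0 V, rounded to 3 dp:

2.000 V


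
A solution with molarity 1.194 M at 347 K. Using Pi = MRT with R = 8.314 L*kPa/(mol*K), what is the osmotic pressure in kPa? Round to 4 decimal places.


Osmotic pressure (van't Hoff): Pi = M*R*T.
RT = 8.314 * 347 = 2884.958
Pi = 1.194 * 2884.958
Pi = 3444.639852 kPa, rounded to 4 dp:

3444.6399 kPa


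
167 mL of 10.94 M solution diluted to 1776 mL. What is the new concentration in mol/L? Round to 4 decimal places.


Dilution: M1*V1 = M2*V2, solve for M2.
M2 = M1*V1 / V2
M2 = 10.94 * 167 / 1776
M2 = 1826.98 / 1776
M2 = 1.02870495 mol/L, rounded to 4 dp:

1.0287 mol/L


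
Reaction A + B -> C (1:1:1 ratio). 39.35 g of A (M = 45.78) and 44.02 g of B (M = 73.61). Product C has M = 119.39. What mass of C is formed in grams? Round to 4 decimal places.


Find moles of each reactant; the smaller value is the limiting reagent in a 1:1:1 reaction, so moles_C equals moles of the limiter.
n_A = mass_A / M_A = 39.35 / 45.78 = 0.859546 mol
n_B = mass_B / M_B = 44.02 / 73.61 = 0.598017 mol
Limiting reagent: B (smaller), n_limiting = 0.598017 mol
mass_C = n_limiting * M_C = 0.598017 * 119.39
mass_C = 71.39724963 g, rounded to 4 dp:

71.3972 g


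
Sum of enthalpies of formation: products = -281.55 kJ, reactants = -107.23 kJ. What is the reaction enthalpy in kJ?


dH_rxn = sum(dH_f products) - sum(dH_f reactants)
dH_rxn = -281.55 - (-107.23)
dH_rxn = -174.32 kJ:

-174.32 kJ


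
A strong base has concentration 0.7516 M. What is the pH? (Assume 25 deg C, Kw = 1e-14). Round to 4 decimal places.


A strong base dissociates completely, so [OH-] equals the given concentration.
pOH = -log10([OH-]) = -log10(0.7516) = 0.124013
pH = 14 - pOH = 14 - 0.124013
pH = 13.875987, rounded to 4 dp:

13.8760


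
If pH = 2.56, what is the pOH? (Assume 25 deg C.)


At 25 deg C, pH + pOH = 14.
pOH = 14 - pH = 14 - 2.56
pOH = 11.44:

11.44


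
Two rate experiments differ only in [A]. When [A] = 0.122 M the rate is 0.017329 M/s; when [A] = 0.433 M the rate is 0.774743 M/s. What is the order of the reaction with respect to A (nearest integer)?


Rate is proportional to [A]^n, so rate2/rate1 = ([A]2/[A]1)^n. Take logs to solve for n.
rate2/rate1 = 0.774743 / 0.017329 = 44.7079
[A]2/[A]1 = 0.433 / 0.122 = 3.5492
n = ln(44.7079) / ln(3.5492) = 3.0
Nearest integer order:

3


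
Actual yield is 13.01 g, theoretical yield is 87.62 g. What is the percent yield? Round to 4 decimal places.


% yield = 100 * actual / theoretical
% yield = 100 * 13.01 / 87.62
% yield = 14.84820817 %, rounded to 4 dp:

14.8482 %


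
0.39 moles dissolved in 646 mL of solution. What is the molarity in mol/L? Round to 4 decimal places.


Convert volume to liters: V_L = V_mL / 1000.
V_L = 646 / 1000 = 0.646 L
M = n / V_L = 0.39 / 0.646
M = 0.60371517 mol/L, rounded to 4 dp:

0.6037 mol/L


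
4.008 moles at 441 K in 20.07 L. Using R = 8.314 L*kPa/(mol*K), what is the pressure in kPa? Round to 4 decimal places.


PV = nRT, solve for P = nRT / V.
nRT = 4.008 * 8.314 * 441 = 14695.2278
P = 14695.2278 / 20.07
P = 732.19869457 kPa, rounded to 4 dp:

732.1987 kPa


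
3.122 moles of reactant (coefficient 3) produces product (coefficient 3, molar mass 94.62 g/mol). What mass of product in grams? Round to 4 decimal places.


Use the coefficient ratio to convert reactant moles to product moles, then multiply by the product's molar mass.
moles_P = moles_R * (coeff_P / coeff_R) = 3.122 * (3/3) = 3.122
mass_P = moles_P * M_P = 3.122 * 94.62
mass_P = 295.40364 g, rounded to 4 dp:

295.4036 g


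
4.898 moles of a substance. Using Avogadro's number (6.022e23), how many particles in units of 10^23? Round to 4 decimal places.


N = n * NA, then divide by 1e23 for the requested units.
N / 1e23 = n * 6.022
N / 1e23 = 4.898 * 6.022
N / 1e23 = 29.495756, rounded to 4 dp:

29.4958


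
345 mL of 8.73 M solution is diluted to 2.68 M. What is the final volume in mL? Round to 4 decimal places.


Dilution: M1*V1 = M2*V2, solve for V2.
V2 = M1*V1 / M2
V2 = 8.73 * 345 / 2.68
V2 = 3011.85 / 2.68
V2 = 1123.82462687 mL, rounded to 4 dp:

1123.8246 mL


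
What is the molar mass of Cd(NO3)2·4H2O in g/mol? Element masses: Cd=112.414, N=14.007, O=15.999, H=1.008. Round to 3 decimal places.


M = sum(count * atomic_mass) over atoms.
M = 1*112.414 + 2*14.007 + 10*15.999 + 8*1.008
M = 112.414 + 28.014 + 159.99 + 8.064
M = 308.482 g/mol, rounded to 3 dp:

308.482 g/mol


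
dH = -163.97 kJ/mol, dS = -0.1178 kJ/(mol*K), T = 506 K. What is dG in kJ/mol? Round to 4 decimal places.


Gibbs: dG = dH - T*dS (consistent units, dS already in kJ/(mol*K)).
T*dS = 506 * -0.1178 = -59.6068
dG = -163.97 - (-59.6068)
dG = -104.3632 kJ/mol, rounded to 4 dp:

-104.3632 kJ/mol


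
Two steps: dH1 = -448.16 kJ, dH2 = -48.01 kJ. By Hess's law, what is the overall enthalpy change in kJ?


Hess's law: enthalpy is a state function, so add the step enthalpies.
dH_total = dH1 + dH2 = -448.16 + (-48.01)
dH_total = -496.17 kJ:

-496.17 kJ


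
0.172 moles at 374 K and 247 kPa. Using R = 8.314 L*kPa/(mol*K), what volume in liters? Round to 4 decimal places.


PV = nRT, solve for V = nRT / P.
nRT = 0.172 * 8.314 * 374 = 534.823
V = 534.823 / 247
V = 2.1652753 L, rounded to 4 dp:

2.1653 L


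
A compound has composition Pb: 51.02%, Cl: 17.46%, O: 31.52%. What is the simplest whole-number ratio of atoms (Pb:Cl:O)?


Assume 100 g of compound, divide each mass% by atomic mass to get moles, then normalize by the smallest to get a raw atom ratio.
Moles per 100 g: Pb: 51.02/207.2 = 0.2462, Cl: 17.46/35.453 = 0.4925, O: 31.52/15.999 = 1.9701
Raw ratio (divide by min = 0.2462): Pb: 1.0, Cl: 2.0, O: 8.001
Multiply by 1 to clear fractions: Pb: 1.0 ~= 1, Cl: 2.0 ~= 2, O: 8.001 ~= 8
Reduce by GCD to get the simplest whole-number ratio:

1:2:8


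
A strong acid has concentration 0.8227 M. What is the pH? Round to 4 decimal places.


A strong acid dissociates completely, so [H+] equals the given concentration.
pH = -log10([H+]) = -log10(0.8227)
pH = 0.0847585, rounded to 4 dp:

0.0848


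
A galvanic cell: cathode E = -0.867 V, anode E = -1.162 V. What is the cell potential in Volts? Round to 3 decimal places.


Standard cell potential: E_cell = E_cathode - E_anode.
E_cell = -0.867 - (-1.162)
E_cell = 0.295 V, rounded to 3 dp:

0.295 V


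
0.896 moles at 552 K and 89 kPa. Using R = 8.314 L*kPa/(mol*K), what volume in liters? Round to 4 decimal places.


PV = nRT, solve for V = nRT / P.
nRT = 0.896 * 8.314 * 552 = 4112.0379
V = 4112.0379 / 89
V = 46.20267303 L, rounded to 4 dp:

46.2027 L


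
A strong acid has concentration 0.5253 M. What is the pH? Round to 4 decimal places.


A strong acid dissociates completely, so [H+] equals the given concentration.
pH = -log10([H+]) = -log10(0.5253)
pH = 0.2795926, rounded to 4 dp:

0.2796


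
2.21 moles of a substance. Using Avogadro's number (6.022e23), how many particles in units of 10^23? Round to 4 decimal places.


N = n * NA, then divide by 1e23 for the requested units.
N / 1e23 = n * 6.022
N / 1e23 = 2.21 * 6.022
N / 1e23 = 13.30862, rounded to 4 dp:

13.3086


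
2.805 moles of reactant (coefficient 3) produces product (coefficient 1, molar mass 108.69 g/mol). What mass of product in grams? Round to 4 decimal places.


Use the coefficient ratio to convert reactant moles to product moles, then multiply by the product's molar mass.
moles_P = moles_R * (coeff_P / coeff_R) = 2.805 * (1/3) = 0.935
mass_P = moles_P * M_P = 0.935 * 108.69
mass_P = 101.62515 g, rounded to 4 dp:

101.6252 g


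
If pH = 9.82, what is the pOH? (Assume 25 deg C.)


At 25 deg C, pH + pOH = 14.
pOH = 14 - pH = 14 - 9.82
pOH = 4.18:

4.18


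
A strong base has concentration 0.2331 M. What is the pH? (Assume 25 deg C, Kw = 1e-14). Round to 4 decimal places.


A strong base dissociates completely, so [OH-] equals the given concentration.
pOH = -log10([OH-]) = -log10(0.2331) = 0.632458
pH = 14 - pOH = 14 - 0.632458
pH = 13.367542, rounded to 4 dp:

13.3675


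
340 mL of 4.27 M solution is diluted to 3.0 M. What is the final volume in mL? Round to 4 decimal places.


Dilution: M1*V1 = M2*V2, solve for V2.
V2 = M1*V1 / M2
V2 = 4.27 * 340 / 3.0
V2 = 1451.8 / 3.0
V2 = 483.93333333 mL, rounded to 4 dp:

483.9333 mL


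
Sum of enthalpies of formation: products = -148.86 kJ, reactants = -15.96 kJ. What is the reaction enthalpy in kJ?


dH_rxn = sum(dH_f products) - sum(dH_f reactants)
dH_rxn = -148.86 - (-15.96)
dH_rxn = -132.9 kJ:

-132.90 kJ


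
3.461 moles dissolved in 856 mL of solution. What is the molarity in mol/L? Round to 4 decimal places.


Convert volume to liters: V_L = V_mL / 1000.
V_L = 856 / 1000 = 0.856 L
M = n / V_L = 3.461 / 0.856
M = 4.0432243 mol/L, rounded to 4 dp:

4.0432 mol/L


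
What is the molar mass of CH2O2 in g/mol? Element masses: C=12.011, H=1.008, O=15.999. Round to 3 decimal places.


M = sum(count * atomic_mass) over atoms.
M = 1*12.011 + 2*1.008 + 2*15.999
M = 12.011 + 2.016 + 31.998
M = 46.025 g/mol, rounded to 3 dp:

46.025 g/mol


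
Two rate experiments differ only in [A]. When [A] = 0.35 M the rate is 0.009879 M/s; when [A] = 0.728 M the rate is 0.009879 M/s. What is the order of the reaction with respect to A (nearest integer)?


Rate is proportional to [A]^n, so rate2/rate1 = ([A]2/[A]1)^n. Take logs to solve for n.
rate2/rate1 = 0.009879 / 0.009879 = 1.0
[A]2/[A]1 = 0.728 / 0.35 = 2.08
n = ln(1.0) / ln(2.08) = 0.0
Nearest integer order:

0


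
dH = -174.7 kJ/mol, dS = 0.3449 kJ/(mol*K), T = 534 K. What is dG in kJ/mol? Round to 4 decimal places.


Gibbs: dG = dH - T*dS (consistent units, dS already in kJ/(mol*K)).
T*dS = 534 * 0.3449 = 184.1766
dG = -174.7 - (184.1766)
dG = -358.8766 kJ/mol, rounded to 4 dp:

-358.8766 kJ/mol


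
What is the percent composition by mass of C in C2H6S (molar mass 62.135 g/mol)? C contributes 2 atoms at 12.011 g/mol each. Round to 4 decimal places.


pct = 100 * (n_elem * M_elem) / M_total
mass_contribution = 2 * 12.011 = 24.022 g/mol
pct = 100 * 24.022 / 62.135
pct = 38.66098012 %, rounded to 4 dp:

38.6610 %


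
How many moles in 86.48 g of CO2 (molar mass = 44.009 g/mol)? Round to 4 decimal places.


n = mass / M
n = 86.48 / 44.009
n = 1.9650526 mol, rounded to 4 dp:

1.9651 mol


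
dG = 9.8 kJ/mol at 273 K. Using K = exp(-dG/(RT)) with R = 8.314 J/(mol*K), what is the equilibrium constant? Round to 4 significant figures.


dG is in kJ/mol; multiply by 1000 to match R in J/(mol*K).
RT = 8.314 * 273 = 2269.722 J/mol
exponent = -dG*1000 / (RT) = -(9.8*1000) / 2269.722 = -4.31770939
K = exp(-4.31770939)
K = 0.013330383, rounded to 4 significant figures:

0.01333


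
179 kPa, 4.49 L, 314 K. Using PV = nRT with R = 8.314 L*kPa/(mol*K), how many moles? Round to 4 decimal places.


PV = nRT, solve for n = PV / (RT).
PV = 179 * 4.49 = 803.71
RT = 8.314 * 314 = 2610.596
n = 803.71 / 2610.596
n = 0.30786456 mol, rounded to 4 dp:

0.3079 mol


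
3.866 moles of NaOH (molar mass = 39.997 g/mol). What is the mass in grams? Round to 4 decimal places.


mass = n * M
mass = 3.866 * 39.997
mass = 154.628402 g, rounded to 4 dp:

154.6284 g


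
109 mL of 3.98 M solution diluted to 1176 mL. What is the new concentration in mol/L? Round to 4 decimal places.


Dilution: M1*V1 = M2*V2, solve for M2.
M2 = M1*V1 / V2
M2 = 3.98 * 109 / 1176
M2 = 433.82 / 1176
M2 = 0.36889456 mol/L, rounded to 4 dp:

0.3689 mol/L


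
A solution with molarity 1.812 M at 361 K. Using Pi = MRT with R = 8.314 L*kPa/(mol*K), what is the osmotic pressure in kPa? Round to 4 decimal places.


Osmotic pressure (van't Hoff): Pi = M*R*T.
RT = 8.314 * 361 = 3001.354
Pi = 1.812 * 3001.354
Pi = 5438.453448 kPa, rounded to 4 dp:

5438.4534 kPa


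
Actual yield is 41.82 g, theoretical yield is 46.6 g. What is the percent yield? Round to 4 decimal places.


% yield = 100 * actual / theoretical
% yield = 100 * 41.82 / 46.6
% yield = 89.74248927 %, rounded to 4 dp:

89.7425 %


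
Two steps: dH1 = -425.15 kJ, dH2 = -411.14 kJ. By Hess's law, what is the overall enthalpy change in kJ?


Hess's law: enthalpy is a state function, so add the step enthalpies.
dH_total = dH1 + dH2 = -425.15 + (-411.14)
dH_total = -836.29 kJ:

-836.29 kJ


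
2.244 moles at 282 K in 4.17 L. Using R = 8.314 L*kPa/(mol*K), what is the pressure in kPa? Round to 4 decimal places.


PV = nRT, solve for P = nRT / V.
nRT = 2.244 * 8.314 * 282 = 5261.1657
P = 5261.1657 / 4.17
P = 1261.67043165 kPa, rounded to 4 dp:

1261.6704 kPa


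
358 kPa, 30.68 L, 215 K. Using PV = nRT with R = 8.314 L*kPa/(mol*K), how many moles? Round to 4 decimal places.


PV = nRT, solve for n = PV / (RT).
PV = 358 * 30.68 = 10983.44
RT = 8.314 * 215 = 1787.51
n = 10983.44 / 1787.51
n = 6.14454744 mol, rounded to 4 dp:

6.1445 mol


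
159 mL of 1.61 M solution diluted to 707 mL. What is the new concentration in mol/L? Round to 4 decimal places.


Dilution: M1*V1 = M2*V2, solve for M2.
M2 = M1*V1 / V2
M2 = 1.61 * 159 / 707
M2 = 255.99 / 707
M2 = 0.36207921 mol/L, rounded to 4 dp:

0.3621 mol/L


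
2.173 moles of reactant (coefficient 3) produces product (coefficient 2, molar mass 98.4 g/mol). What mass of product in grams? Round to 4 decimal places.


Use the coefficient ratio to convert reactant moles to product moles, then multiply by the product's molar mass.
moles_P = moles_R * (coeff_P / coeff_R) = 2.173 * (2/3) = 1.448667
mass_P = moles_P * M_P = 1.448667 * 98.4
mass_P = 142.5488328 g, rounded to 4 dp:

142.5488 g


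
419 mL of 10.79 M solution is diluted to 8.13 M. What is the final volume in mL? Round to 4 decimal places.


Dilution: M1*V1 = M2*V2, solve for V2.
V2 = M1*V1 / M2
V2 = 10.79 * 419 / 8.13
V2 = 4521.01 / 8.13
V2 = 556.0897909 mL, rounded to 4 dp:

556.0898 mL


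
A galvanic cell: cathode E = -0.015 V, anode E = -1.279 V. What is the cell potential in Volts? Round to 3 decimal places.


Standard cell potential: E_cell = E_cathode - E_anode.
E_cell = -0.015 - (-1.279)
E_cell = 1.264 V, rounded to 3 dp:

1.264 V


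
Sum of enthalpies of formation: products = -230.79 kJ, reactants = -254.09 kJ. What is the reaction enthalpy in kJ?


dH_rxn = sum(dH_f products) - sum(dH_f reactants)
dH_rxn = -230.79 - (-254.09)
dH_rxn = 23.3 kJ:

23.30 kJ


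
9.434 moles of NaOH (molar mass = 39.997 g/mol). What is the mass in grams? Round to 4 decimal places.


mass = n * M
mass = 9.434 * 39.997
mass = 377.331698 g, rounded to 4 dp:

377.3317 g


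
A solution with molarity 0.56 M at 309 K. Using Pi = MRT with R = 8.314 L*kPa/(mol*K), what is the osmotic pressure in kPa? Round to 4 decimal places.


Osmotic pressure (van't Hoff): Pi = M*R*T.
RT = 8.314 * 309 = 2569.026
Pi = 0.56 * 2569.026
Pi = 1438.65456 kPa, rounded to 4 dp:

1438.6546 kPa


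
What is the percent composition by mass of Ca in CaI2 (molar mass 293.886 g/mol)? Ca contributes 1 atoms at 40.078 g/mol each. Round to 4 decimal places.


pct = 100 * (n_elem * M_elem) / M_total
mass_contribution = 1 * 40.078 = 40.078 g/mol
pct = 100 * 40.078 / 293.886
pct = 13.63726071 %, rounded to 4 dp:

13.6373 %


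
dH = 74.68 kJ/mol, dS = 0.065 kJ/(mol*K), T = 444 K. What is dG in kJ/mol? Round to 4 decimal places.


Gibbs: dG = dH - T*dS (consistent units, dS already in kJ/(mol*K)).
T*dS = 444 * 0.065 = 28.86
dG = 74.68 - (28.86)
dG = 45.82 kJ/mol, rounded to 4 dp:

45.8200 kJ/mol


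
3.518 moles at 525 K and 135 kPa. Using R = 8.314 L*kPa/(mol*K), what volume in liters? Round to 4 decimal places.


PV = nRT, solve for V = nRT / P.
nRT = 3.518 * 8.314 * 525 = 15355.5423
V = 15355.5423 / 135
V = 113.74475778 L, rounded to 4 dp:

113.7448 L


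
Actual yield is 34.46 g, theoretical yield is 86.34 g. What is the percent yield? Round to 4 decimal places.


% yield = 100 * actual / theoretical
% yield = 100 * 34.46 / 86.34
% yield = 39.91197591 %, rounded to 4 dp:

39.9120 %


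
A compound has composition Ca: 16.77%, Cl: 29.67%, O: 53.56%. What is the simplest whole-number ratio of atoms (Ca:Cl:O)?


Assume 100 g of compound, divide each mass% by atomic mass to get moles, then normalize by the smallest to get a raw atom ratio.
Moles per 100 g: Ca: 16.77/40.078 = 0.4184, Cl: 29.67/35.453 = 0.8369, O: 53.56/15.999 = 3.3477
Raw ratio (divide by min = 0.4184): Ca: 1.0, Cl: 2.0, O: 8.001
Multiply by 1 to clear fractions: Ca: 1.0 ~= 1, Cl: 2.0 ~= 2, O: 8.001 ~= 8
Reduce by GCD to get the simplest whole-number ratio:

1:2:8


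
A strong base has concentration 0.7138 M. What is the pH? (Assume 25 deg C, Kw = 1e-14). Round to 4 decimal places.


A strong base dissociates completely, so [OH-] equals the given concentration.
pOH = -log10([OH-]) = -log10(0.7138) = 0.146423
pH = 14 - pOH = 14 - 0.146423
pH = 13.853577, rounded to 4 dp:

13.8536


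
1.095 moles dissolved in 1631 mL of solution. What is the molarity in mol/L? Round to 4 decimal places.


Convert volume to liters: V_L = V_mL / 1000.
V_L = 1631 / 1000 = 1.631 L
M = n / V_L = 1.095 / 1.631
M = 0.67136726 mol/L, rounded to 4 dp:

0.6714 mol/L


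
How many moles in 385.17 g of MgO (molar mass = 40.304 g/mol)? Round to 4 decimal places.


n = mass / M
n = 385.17 / 40.304
n = 9.55661969 mol, rounded to 4 dp:

9.5566 mol


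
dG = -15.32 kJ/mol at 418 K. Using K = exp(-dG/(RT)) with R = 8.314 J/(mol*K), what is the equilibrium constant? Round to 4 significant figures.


dG is in kJ/mol; multiply by 1000 to match R in J/(mol*K).
RT = 8.314 * 418 = 3475.252 J/mol
exponent = -dG*1000 / (RT) = -(-15.32*1000) / 3475.252 = 4.40831341
K = exp(4.40831341)
K = 82.130826, rounded to 4 significant figures:

82.13


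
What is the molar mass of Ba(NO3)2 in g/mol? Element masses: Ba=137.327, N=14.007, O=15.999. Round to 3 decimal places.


M = sum(count * atomic_mass) over atoms.
M = 1*137.327 + 2*14.007 + 6*15.999
M = 137.327 + 28.014 + 95.994
M = 261.335 g/mol, rounded to 3 dp:

261.335 g/mol


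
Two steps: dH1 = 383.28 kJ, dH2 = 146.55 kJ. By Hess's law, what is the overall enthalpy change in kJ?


Hess's law: enthalpy is a state function, so add the step enthalpies.
dH_total = dH1 + dH2 = 383.28 + (146.55)
dH_total = 529.83 kJ:

529.83 kJ


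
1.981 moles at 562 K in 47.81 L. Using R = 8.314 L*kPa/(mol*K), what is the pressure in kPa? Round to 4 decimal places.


PV = nRT, solve for P = nRT / V.
nRT = 1.981 * 8.314 * 562 = 9256.1591
P = 9256.1591 / 47.81
P = 193.6029931 kPa, rounded to 4 dp:

193.6030 kPa


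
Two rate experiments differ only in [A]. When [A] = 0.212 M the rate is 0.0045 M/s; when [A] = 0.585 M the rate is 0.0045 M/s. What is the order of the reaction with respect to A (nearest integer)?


Rate is proportional to [A]^n, so rate2/rate1 = ([A]2/[A]1)^n. Take logs to solve for n.
rate2/rate1 = 0.0045 / 0.0045 = 1.0
[A]2/[A]1 = 0.585 / 0.212 = 2.7594
n = ln(1.0) / ln(2.7594) = 0.0
Nearest integer order:

0


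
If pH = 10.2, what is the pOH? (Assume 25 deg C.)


At 25 deg C, pH + pOH = 14.
pOH = 14 - pH = 14 - 10.2
pOH = 3.8:

3.80


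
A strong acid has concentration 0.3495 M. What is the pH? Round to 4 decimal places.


A strong acid dissociates completely, so [H+] equals the given concentration.
pH = -log10([H+]) = -log10(0.3495)
pH = 0.45655282, rounded to 4 dp:

0.4566


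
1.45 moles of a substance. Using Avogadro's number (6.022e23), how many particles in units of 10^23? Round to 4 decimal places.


N = n * NA, then divide by 1e23 for the requested units.
N / 1e23 = n * 6.022
N / 1e23 = 1.45 * 6.022
N / 1e23 = 8.7319, rounded to 4 dp:

8.7319


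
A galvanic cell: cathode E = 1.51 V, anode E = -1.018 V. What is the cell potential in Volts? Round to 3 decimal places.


Standard cell potential: E_cell = E_cathode - E_anode.
E_cell = 1.51 - (-1.018)
E_cell = 2.528 V, rounded to 3 dp:

2.528 V


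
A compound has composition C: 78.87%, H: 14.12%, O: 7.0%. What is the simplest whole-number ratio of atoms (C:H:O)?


Assume 100 g of compound, divide each mass% by atomic mass to get moles, then normalize by the smallest to get a raw atom ratio.
Moles per 100 g: C: 78.87/12.011 = 6.5665, H: 14.12/1.008 = 14.0079, O: 7.0/15.999 = 0.4375
Raw ratio (divide by min = 0.4375): C: 15.008, H: 32.016, O: 1.0
Multiply by 1 to clear fractions: C: 15.008 ~= 15, H: 32.016 ~= 32, O: 1.0 ~= 1
Reduce by GCD to get the simplest whole-number ratio:

15:32:1


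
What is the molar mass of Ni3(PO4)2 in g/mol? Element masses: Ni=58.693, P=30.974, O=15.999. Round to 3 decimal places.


M = sum(count * atomic_mass) over atoms.
M = 3*58.693 + 2*30.974 + 8*15.999
M = 176.079 + 61.948 + 127.992
M = 366.019 g/mol, rounded to 3 dp:

366.019 g/mol


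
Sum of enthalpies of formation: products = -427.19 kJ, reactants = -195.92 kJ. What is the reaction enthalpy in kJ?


dH_rxn = sum(dH_f products) - sum(dH_f reactants)
dH_rxn = -427.19 - (-195.92)
dH_rxn = -231.27 kJ:

-231.27 kJ


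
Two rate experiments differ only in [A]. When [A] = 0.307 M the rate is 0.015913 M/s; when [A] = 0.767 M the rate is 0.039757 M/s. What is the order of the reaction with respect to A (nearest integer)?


Rate is proportional to [A]^n, so rate2/rate1 = ([A]2/[A]1)^n. Take logs to solve for n.
rate2/rate1 = 0.039757 / 0.015913 = 2.4984
[A]2/[A]1 = 0.767 / 0.307 = 2.4984
n = ln(2.4984) / ln(2.4984) = 1.0
Nearest integer order:

1


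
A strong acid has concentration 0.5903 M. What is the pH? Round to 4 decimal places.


A strong acid dissociates completely, so [H+] equals the given concentration.
pH = -log10([H+]) = -log10(0.5903)
pH = 0.22892722, rounded to 4 dp:

0.2289


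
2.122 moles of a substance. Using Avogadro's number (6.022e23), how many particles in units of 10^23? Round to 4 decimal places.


N = n * NA, then divide by 1e23 for the requested units.
N / 1e23 = n * 6.022
N / 1e23 = 2.122 * 6.022
N / 1e23 = 12.778684, rounded to 4 dp:

12.7787


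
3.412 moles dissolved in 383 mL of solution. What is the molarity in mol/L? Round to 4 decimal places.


Convert volume to liters: V_L = V_mL / 1000.
V_L = 383 / 1000 = 0.383 L
M = n / V_L = 3.412 / 0.383
M = 8.90861619 mol/L, rounded to 4 dp:

8.9086 mol/L


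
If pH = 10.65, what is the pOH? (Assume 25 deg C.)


At 25 deg C, pH + pOH = 14.
pOH = 14 - pH = 14 - 10.65
pOH = 3.35:

3.35


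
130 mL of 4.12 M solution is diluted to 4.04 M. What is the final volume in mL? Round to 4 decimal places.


Dilution: M1*V1 = M2*V2, solve for V2.
V2 = M1*V1 / M2
V2 = 4.12 * 130 / 4.04
V2 = 535.6 / 4.04
V2 = 132.57425743 mL, rounded to 4 dp:

132.5743 mL


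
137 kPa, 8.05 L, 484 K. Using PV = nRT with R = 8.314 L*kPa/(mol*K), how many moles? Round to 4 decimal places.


PV = nRT, solve for n = PV / (RT).
PV = 137 * 8.05 = 1102.85
RT = 8.314 * 484 = 4023.976
n = 1102.85 / 4023.976
n = 0.27406973 mol, rounded to 4 dp:

0.2741 mol


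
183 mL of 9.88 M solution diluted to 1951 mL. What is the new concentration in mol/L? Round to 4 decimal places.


Dilution: M1*V1 = M2*V2, solve for M2.
M2 = M1*V1 / V2
M2 = 9.88 * 183 / 1951
M2 = 1808.04 / 1951
M2 = 0.92672476 mol/L, rounded to 4 dp:

0.9267 mol/L


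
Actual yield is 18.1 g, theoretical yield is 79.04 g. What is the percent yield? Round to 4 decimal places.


% yield = 100 * actual / theoretical
% yield = 100 * 18.1 / 79.04
% yield = 22.89979757 %, rounded to 4 dp:

22.8998 %


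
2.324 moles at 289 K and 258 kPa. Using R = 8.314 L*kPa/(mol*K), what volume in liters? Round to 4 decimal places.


PV = nRT, solve for V = nRT / P.
nRT = 2.324 * 8.314 * 289 = 5583.9817
V = 5583.9817 / 258
V = 21.64333992 L, rounded to 4 dp:

21.6433 L


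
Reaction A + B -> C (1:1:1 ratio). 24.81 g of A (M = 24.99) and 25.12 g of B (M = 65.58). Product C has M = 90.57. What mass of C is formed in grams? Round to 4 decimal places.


Find moles of each reactant; the smaller value is the limiting reagent in a 1:1:1 reaction, so moles_C equals moles of the limiter.
n_A = mass_A / M_A = 24.81 / 24.99 = 0.992797 mol
n_B = mass_B / M_B = 25.12 / 65.58 = 0.383044 mol
Limiting reagent: B (smaller), n_limiting = 0.383044 mol
mass_C = n_limiting * M_C = 0.383044 * 90.57
mass_C = 34.69229508 g, rounded to 4 dp:

34.6923 g
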